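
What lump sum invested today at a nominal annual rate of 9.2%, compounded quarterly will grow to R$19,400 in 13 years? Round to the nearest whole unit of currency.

i = 0.092/4 = 0.023 per quarter; n = 13·4 = 52.
PV = 19,400 / (1 + 0.023)^52 = 19,400 / 3.262368 = 5,946.6007

R$5,947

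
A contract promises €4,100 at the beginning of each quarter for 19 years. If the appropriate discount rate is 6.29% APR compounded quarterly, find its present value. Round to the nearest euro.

€183,925

i = 0.0629/4 = 0.015725 per quarter; n = 19·4 = 76.
PV = 4100 × [1 − (1+0.015725)^(−76)] / 0.015725 × (1+i) = 4100 × 44.859751 = 183,924.9780
(Beginning-of-period payments → annuity-due factor ×(1+i).)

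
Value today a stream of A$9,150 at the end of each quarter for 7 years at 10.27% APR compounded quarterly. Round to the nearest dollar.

i = 0.1027/4 = 0.025675 per quarter; n = 7·4 = 28.
Annuity factor a(28|0.025675) = 19.796312; PV = 9150 × 19.796312 = 181,136.2518

A$181,136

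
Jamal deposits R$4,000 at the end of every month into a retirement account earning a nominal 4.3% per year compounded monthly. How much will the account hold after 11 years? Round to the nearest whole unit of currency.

i = 0.043/12 = 0.00358333 per month; n = 11·12 = 132.
FV = 4000 × [(1+0.00358333)^132 − 1] / 0.00358333 = 4000 × 168.403310 = 673,613.2401

R$673,613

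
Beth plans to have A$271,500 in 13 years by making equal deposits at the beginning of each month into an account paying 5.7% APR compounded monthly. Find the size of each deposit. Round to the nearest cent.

A$1,172.86

With 12 periods per year: i = 0.00475, n = 156.
FV-annuity factor × (1+i) = 231.484903; PMT = 271500 / 231.484903 = 1,172.8627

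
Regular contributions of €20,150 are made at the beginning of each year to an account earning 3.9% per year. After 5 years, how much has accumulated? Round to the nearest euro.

FV = PMT · [(1+i)^n − 1] / i × (1+i) = 20150 · 5.616324 = 113,168.9237
(Beginning-of-period payments → annuity-due factor ×(1+i).)

€113,169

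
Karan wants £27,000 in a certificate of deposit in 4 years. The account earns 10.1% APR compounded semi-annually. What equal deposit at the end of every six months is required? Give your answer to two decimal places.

With 2 periods per year: i = 0.0505, n = 8.
FV-annuity factor = 9.566203; PMT = 27000 / 9.566203 = 2,822.4365

£2,822.44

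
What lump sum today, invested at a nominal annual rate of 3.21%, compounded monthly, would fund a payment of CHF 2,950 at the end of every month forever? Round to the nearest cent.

Periodic rate i = 0.0321/12 = 0.002675.
PV = PMT / i = 2950 / 0.002675 = 1,102,803.7383

CHF 1,102,803.74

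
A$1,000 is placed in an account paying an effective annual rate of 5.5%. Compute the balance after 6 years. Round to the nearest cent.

1,000 × (1+0.055)^6 = 1,000 × 1.378843 = 1,378.8428

A$1,378.84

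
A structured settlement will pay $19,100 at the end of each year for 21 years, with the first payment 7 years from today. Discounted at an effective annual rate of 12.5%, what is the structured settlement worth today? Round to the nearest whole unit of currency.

$69,018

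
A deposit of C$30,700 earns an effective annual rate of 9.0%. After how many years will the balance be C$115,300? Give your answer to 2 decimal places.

15.36 years

(1+i)^n = 115300/30700 = 3.75570, so n = ln 3.75570 / ln 1.09 = 15.3552 years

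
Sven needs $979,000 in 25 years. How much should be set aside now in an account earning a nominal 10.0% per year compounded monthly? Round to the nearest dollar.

i = 0.1/12 = 0.00833333 per month; n = 25·12 = 300.
Discount factor = (1+0.00833333)^(−300) = 0.082940; PV = 979,000 × 0.082940 = 81,198.0148

$81,198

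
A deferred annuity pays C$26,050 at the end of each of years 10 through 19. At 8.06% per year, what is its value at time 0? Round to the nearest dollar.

C$86,771

Value one period before first payment (t=9): 26050 × [1 − (1+0.0806)^(−10)] / 0.0806 = 26050 × 6.691960 = 174,325.5540
Discount back 9 years: 174,325.5540 × (1+0.0806)^(−9) = 174,325.5540 × 0.497755 = 86,771.3562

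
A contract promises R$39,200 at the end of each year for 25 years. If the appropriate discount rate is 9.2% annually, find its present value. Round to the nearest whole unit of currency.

R$378,888

PV = PMT · [1 − (1+i)^(−n)] / i = 39200 · 9.665511 = 378,888.0127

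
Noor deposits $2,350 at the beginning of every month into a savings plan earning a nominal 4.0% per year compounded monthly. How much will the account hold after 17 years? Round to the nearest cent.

$687,294.43

i = 0.04/12 = 0.00333333 per month; n = 17·12 = 204.
FV = PMT · [(1+i)^n − 1] / i × (1+i) = 2350 · 292.465714 = 687,294.4285
Payments are at the start of each period, so multiply by (1+i).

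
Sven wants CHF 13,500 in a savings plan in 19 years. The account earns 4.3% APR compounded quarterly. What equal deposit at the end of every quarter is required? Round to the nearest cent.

CHF 115.74

i = 0.043/4 = 0.01075 per quarter; n = 19·4 = 76.
FV-annuity factor = 116.637205; PMT = 13500 / 116.637205 = 115.7435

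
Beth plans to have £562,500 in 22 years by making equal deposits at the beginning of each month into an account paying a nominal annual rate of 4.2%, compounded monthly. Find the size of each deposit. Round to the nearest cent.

£1,294.73

Periodic rate i = 0.042/12 = 0.0035; n = 22 × 12 = 264 periods.
FV-annuity factor × (1+i) = 434.454322; PMT = 562500 / 434.454322 = 1,294.7276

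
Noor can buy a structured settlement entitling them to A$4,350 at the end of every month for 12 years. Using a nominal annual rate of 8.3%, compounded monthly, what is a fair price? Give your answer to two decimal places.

Periodic rate i = 0.083/12 = 0.00691667; n = 12 × 12 = 144 periods.
PV = PMT · [1 − (1+i)^(−n)] / i = 4350 · 90.994340 = 395,825.3783

A$395,825.38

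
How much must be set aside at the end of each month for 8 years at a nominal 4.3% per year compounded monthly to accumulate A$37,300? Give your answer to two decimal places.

A$326.23

Periodic rate i = 0.043/12 = 0.00358333; n = 8 × 12 = 96 periods.
FV-annuity factor = 114.338117; PMT = 37300 / 114.338117 = 326.2254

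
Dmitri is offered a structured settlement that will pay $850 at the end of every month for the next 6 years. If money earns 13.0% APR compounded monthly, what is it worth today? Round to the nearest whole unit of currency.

$42,343

Periodic rate i = 0.13/12 = 0.0108333; n = 6 × 12 = 72 periods.
PV = PMT · [1 − (1+i)^(−n)] / i = 850 · 49.815421 = 42,343.1078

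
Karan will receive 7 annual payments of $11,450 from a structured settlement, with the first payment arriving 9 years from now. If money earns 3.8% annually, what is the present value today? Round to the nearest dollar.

$51,374

Value one period before first payment (t=8): 11450 × [1 − (1+0.038)^(−7)] / 0.038 = 11450 × 6.046668 = 69,234.3468
PV₀ = 69,234.3468 / (1+0.038)^8 = 69,234.3468 / 1.347655 = 51,373.9278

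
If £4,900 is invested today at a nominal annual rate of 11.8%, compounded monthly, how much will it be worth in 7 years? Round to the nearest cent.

Periodic rate i = 0.118/12 = 0.00983333; n = 7 × 12 = 84 periods.
FV = PV·(1+i)^n = 4,900 × 2.274966 = 11,147.3351

£11,147.34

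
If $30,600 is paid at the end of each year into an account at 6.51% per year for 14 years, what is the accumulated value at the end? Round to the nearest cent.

$666,549.13

Accumulation factor s(14|0.0651) = 21.782651; FV = 30600 × 21.782651 = 666,549.1324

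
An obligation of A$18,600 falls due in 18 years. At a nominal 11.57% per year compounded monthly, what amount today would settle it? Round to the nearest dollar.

With 12 periods per year: i = 0.00964167, n = 216.
Discount factor = (1+0.00964167)^(−216) = 0.125855; PV = 18,600 × 0.125855 = 2,340.9045

A$2,341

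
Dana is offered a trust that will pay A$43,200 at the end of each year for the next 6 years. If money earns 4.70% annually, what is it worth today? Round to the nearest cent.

PV = PMT · [1 − (1+i)^(−n)] / i = 43200 · 5.124754 = 221,389.3708

A$221,389.37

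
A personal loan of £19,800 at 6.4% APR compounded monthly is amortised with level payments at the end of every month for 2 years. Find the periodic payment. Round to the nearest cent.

Periodic rate i = 0.064/12 = 0.00533333; n = 2 × 12 = 24 periods.
PMT = 19800 / ( [1 − (1+0.00533333)^(−24)] / 0.00533333 ) = 19800 / 22.471371 = 881.1212

£881.12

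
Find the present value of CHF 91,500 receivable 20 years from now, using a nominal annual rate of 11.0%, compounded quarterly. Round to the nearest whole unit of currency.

CHF 10,444

i = 0.11/4 = 0.0275 per quarter; n = 20·4 = 80.
PV = 91,500 / (1 + 0.0275)^80 = 91,500 / 8.760854 = 10,444.1873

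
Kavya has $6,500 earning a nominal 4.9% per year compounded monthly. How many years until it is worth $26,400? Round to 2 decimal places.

28.66 years

Periodic rate i = 0.049/12 = 0.00408333.
n = ln(26400/6500) / ln(1+0.00408333) = ln(4.06154) / 0.004075 = 343.9399 months
= 343.9399/12 years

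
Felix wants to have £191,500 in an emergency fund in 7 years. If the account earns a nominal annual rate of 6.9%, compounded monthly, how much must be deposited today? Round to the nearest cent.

i = 0.069/12 = 0.00575 per month; n = 7·12 = 84.
PV = 191,500 / (1 + 0.00575)^84 = 191,500 / 1.618689 = 118,305.6031

£118,305.60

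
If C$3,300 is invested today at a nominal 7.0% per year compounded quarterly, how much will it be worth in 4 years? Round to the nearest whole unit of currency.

i = 0.07/4 = 0.0175 per quarter; n = 4·4 = 16.
FV = 3,300 × (1 + 0.0175)^16 = 4,355.7669

C$4,356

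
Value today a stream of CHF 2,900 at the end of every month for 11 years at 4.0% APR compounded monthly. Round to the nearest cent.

i = 0.04/12 = 0.00333333 per month; n = 11·12 = 132.
Annuity factor a(132|0.00333333) = 106.647648; PV = 2900 × 106.647648 = 309,278.1792

CHF 309,278.18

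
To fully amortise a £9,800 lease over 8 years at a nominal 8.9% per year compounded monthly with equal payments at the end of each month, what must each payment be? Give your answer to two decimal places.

£143.06

Periodic rate i = 0.089/12 = 0.00741667; n = 8 × 12 = 96 periods.
Annuity-PV factor = 68.500756; PMT = 9800 / 68.500756 = 143.0641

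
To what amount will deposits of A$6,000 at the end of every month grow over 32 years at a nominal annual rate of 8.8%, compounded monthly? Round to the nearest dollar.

A$12,713,777

Periodic rate i = 0.088/12 = 0.00733333; n = 32 × 12 = 384 periods.
FV = 6000 × [(1+0.00733333)^384 − 1] / 0.00733333 = 6000 × 2118.962759 = 12,713,776.5531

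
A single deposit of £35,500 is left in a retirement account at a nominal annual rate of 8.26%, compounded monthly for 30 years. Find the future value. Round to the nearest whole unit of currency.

£419,491

Periodic rate i = 0.0826/12 = 0.00688333; n = 30 × 12 = 360 periods.
35,500 × (1+0.00688333)^360 = 35,500 × 11.816661 = 419,491.4657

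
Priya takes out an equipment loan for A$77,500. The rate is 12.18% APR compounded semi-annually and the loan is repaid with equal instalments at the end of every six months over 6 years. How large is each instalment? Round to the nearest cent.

i = 0.1218/2 = 0.0609 per half-year; n = 6·2 = 12.
PMT = 77500 / ( [1 − (1+0.0609)^(−12)] / 0.0609 ) = 77500 / 8.342632 = 9,289.6347

A$9,289.63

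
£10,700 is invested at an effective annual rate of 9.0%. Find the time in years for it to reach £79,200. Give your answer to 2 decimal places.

23.23 years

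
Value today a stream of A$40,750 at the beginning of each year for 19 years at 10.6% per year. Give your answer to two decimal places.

A$362,489.46

PV = 40750 × [1 − (1+0.106)^(−19)] / 0.106 × (1+i) = 40750 × 8.895447 = 362,489.4595
(Beginning-of-period payments → annuity-due factor ×(1+i).)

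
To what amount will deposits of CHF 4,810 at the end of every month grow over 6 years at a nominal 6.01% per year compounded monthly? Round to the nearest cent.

CHF 415,756.37

With 12 periods per year: i = 0.00500833, n = 72.
FV = 4810 × [(1+0.00500833)^72 − 1] / 0.00500833 = 4810 × 86.435837 = 415,756.3744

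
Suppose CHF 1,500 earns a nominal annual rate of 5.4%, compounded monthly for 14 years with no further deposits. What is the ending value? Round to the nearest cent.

i = 0.054/12 = 0.0045 per month; n = 14·12 = 168.
1,500 × (1+0.0045)^168 = 1,500 × 2.126131 = 3,189.1971

CHF 3,189.20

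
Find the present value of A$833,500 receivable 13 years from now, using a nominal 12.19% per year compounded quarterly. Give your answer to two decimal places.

A$174,967.62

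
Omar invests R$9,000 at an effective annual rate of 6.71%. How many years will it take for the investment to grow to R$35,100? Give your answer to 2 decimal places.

n = ln(35100/9000) / ln(1+0.0671) = ln(3.90000) / 0.064945 = 20.9559 years

20.96 years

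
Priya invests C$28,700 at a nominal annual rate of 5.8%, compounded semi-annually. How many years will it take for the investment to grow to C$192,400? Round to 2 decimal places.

33.28 years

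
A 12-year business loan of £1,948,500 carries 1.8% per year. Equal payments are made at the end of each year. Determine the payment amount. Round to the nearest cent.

PMT = 1.9485e+06 / ( [1 − (1+0.018)^(−12)] / 0.018 ) = 1.9485e+06 / 10.706412 = 181,993.7519

£181,993.75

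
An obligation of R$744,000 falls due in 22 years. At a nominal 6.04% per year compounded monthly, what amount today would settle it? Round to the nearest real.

i = 0.0604/12 = 0.00503333 per month; n = 22·12 = 264.
PV = FV·(1+i)^(−n) = 744,000 × 0.265679 = 197,665.0640

R$197,665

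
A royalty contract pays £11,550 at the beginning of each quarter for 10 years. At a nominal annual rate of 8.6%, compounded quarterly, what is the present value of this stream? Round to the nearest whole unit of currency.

£314,419

i = 0.086/4 = 0.0215 per quarter; n = 10·4 = 40.
PV = PMT · [1 − (1+i)^(−n)] / i × (1+i) = 11550 · 27.222421 = 314,418.9619
(annuity-due: payments at period start, so ×(1+i).)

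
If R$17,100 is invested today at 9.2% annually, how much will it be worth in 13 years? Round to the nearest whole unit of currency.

R$53,690

17,100 × (1+0.092)^13 = 17,100 × 3.139744 = 53,689.6298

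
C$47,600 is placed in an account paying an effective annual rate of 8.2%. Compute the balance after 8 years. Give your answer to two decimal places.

FV = PV·(1+i)^n = 47,600 × 1.878530 = 89,418.0179

C$89,418.02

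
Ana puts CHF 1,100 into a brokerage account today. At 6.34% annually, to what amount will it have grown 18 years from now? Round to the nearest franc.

CHF 3,326

FV = 1,100 × (1 + 0.0634)^18 = 3,326.0785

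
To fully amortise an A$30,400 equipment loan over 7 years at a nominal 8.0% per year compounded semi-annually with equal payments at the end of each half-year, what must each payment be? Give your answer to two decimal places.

A$2,877.94

Periodic rate i = 0.08/2 = 0.04; n = 7 × 2 = 14 periods.
PMT = 30400 / ( [1 − (1+0.04)^(−14)] / 0.04 ) = 30400 / 10.563123 = 2,877.9368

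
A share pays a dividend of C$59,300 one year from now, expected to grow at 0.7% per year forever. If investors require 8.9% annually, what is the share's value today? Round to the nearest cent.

PV = PMT / (i − g) = 59300 / (0.089 − 0.007) = 59300 / 0.082000 = 723,170.7317

C$723,170.73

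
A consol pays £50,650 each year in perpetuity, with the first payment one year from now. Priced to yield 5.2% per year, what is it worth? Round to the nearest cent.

PV = C/r = 50650/0.052 = 974,038.4615

£974,038.46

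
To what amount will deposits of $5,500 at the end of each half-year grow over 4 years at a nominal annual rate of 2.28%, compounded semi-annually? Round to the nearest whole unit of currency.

With 2 periods per year: i = 0.0114, n = 8.
FV = 5500 × [(1+0.0114)^8 − 1] / 0.0114 = 5500 × 8.326582 = 45,796.2033

$45,796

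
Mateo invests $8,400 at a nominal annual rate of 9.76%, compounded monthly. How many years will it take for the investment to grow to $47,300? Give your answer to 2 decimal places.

17.78 years

Periodic rate i = 0.0976/12 = 0.00813333.
(1+i)^n = 47300/8400 = 5.63095, so n = ln 5.63095 / ln 1.00813 = 213.3562 months
= 213.3562/12 years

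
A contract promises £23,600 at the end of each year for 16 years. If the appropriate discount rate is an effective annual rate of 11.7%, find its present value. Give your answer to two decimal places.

£167,363.46

Annuity factor a(16|0.117) = 7.091672; PV = 23600 × 7.091672 = 167,363.4645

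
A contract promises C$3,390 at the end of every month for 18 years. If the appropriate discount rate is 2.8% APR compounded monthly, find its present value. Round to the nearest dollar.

C$574,657

With 12 periods per year: i = 0.00233333, n = 216.
PV = PMT · [1 − (1+i)^(−n)] / i = 3390 · 169.515364 = 574,657.0824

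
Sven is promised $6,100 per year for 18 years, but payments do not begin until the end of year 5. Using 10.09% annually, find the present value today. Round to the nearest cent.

$33,863.00

PV at t=4 (ordinary 18-year annuity): 6100 × a(18|0.1009) = 6100 × 8.154307 = 49,741.2719
PV₀ = 49,741.2719 / (1+0.1009)^4 = 49,741.2719 / 1.468897 = 33,862.9975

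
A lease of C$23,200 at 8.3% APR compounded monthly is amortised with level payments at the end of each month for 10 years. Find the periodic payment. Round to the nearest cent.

Periodic rate i = 0.083/12 = 0.00691667; n = 10 × 12 = 120 periods.
Annuity-PV factor = 81.354655; PMT = 23200 / 81.354655 = 285.1711

C$285.17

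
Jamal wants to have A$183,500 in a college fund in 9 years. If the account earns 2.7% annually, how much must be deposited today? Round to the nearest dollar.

A$144,378

PV = 183,500 / (1 + 0.027)^9 = 183,500 / 1.270966 = 144,378.3507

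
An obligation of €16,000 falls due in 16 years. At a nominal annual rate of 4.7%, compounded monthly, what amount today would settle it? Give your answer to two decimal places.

€7,553.85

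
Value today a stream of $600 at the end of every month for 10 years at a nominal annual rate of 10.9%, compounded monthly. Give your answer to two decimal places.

i = 0.109/12 = 0.00908333 per month; n = 10·12 = 120.
PV = 600 × [1 − (1+0.00908333)^(−120)] / 0.00908333 = 600 × 72.894499 = 43,736.6991

$43,736.70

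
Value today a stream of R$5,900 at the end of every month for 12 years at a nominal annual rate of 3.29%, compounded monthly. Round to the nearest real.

Periodic rate i = 0.0329/12 = 0.00274167; n = 12 × 12 = 144 periods.
Annuity factor a(144|0.00274167) = 118.840525; PV = 5900 × 118.840525 = 701,159.0978

R$701,159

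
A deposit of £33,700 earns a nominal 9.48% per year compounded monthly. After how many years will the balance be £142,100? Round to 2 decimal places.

Periodic rate i = 0.0948/12 = 0.0079.
(1+i)^n = 142100/33700 = 4.21662, so n = ln 4.21662 / ln 1.0079 = 182.8747 months
= 182.8747/12 years

15.24 years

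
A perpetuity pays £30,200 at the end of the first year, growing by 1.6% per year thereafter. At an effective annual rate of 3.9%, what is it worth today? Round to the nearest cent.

£1,313,043.48

PV = D₁/(r − g) = 30200/(0.039 − 0.016) = 1,313,043.4783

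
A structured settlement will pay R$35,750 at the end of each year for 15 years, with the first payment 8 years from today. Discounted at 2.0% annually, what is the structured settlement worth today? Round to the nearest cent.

R$399,901.54

Value one period before first payment (t=7): 35750 × [1 − (1+0.02)^(−15)] / 0.02 = 35750 × 12.849264 = 459,361.1701
PV₀ = 459,361.1701 / (1+0.02)^7 = 459,361.1701 / 1.148686 = 399,901.5423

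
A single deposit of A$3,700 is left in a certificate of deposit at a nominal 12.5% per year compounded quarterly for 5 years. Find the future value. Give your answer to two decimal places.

Periodic rate i = 0.125/4 = 0.03125; n = 5 × 4 = 20 periods.
FV = PV·(1+i)^n = 3,700 × 1.850458 = 6,846.6946

A$6,846.69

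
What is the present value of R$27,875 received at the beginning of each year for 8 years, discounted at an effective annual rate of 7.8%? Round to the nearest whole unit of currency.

PV = PMT · [1 − (1+i)^(−n)] / i × (1+i) = 27875 · 6.242173 = 174,000.5744
(Beginning-of-period payments → annuity-due factor ×(1+i).)

R$174,001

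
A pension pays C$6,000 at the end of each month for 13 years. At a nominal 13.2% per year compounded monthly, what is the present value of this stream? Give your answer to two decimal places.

C$446,467.52

With 12 periods per year: i = 0.011, n = 156.
Annuity factor a(156|0.011) = 74.411253; PV = 6000 × 74.411253 = 446,467.5157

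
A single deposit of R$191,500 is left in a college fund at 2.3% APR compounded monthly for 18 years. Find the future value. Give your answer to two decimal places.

R$289,597.37

With 12 periods per year: i = 0.00191667, n = 216.
FV = 191,500 × (1 + 0.00191667)^216 = 289,597.3659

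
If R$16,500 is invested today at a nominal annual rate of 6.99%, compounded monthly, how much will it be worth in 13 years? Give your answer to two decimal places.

R$40,830.28

Periodic rate i = 0.0699/12 = 0.005825; n = 13 × 12 = 156 periods.
FV = PV·(1+i)^n = 16,500 × 2.474563 = 40,830.2825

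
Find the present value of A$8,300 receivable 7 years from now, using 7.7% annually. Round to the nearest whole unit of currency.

A$4,938

Discount factor = (1+0.077)^(−7) = 0.594963; PV = 8,300 × 0.594963 = 4,938.1942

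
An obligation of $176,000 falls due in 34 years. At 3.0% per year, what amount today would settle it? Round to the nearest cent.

$64,423.90

PV = 176,000 / (1 + 0.03)^34 = 176,000 / 2.731905 = 64,423.9024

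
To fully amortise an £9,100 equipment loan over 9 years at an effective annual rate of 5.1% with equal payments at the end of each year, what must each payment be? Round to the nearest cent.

£1,285.99

Annuity-PV factor = 7.076276; PMT = 9100 / 7.076276 = 1,285.9871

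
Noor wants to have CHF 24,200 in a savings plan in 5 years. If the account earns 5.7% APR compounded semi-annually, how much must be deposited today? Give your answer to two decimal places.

i = 0.057/2 = 0.0285 per half-year; n = 5·2 = 10.
PV = 24,200 / (1 + 0.0285)^10 = 24,200 / 1.324473 = 18,271.4244

CHF 18,271.42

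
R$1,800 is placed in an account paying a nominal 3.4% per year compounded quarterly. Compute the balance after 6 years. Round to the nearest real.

i = 0.034/4 = 0.0085 per quarter; n = 6·4 = 24.
1,800 × (1+0.0085)^24 = 1,800 × 1.225241 = 2,205.4345

R$2,205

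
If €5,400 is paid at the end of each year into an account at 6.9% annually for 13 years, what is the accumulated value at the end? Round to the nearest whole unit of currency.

€108,057

FV = PMT · [(1+i)^n − 1] / i = 5400 · 20.010582 = 108,057.1403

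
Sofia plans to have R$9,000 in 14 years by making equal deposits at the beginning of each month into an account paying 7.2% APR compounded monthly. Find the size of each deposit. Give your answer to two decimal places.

i = 0.072/12 = 0.006 per month; n = 14·12 = 168.
PMT = 9000 / ( [(1+0.006)^168 − 1] / 0.006 × (1+i) ) = 9000 / 290.377642 = 30.9941

R$30.99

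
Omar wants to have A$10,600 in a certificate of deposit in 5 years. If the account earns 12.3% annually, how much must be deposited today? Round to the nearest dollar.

A$5,935

PV = 10,600 / (1 + 0.123)^5 = 10,600 / 1.786071 = 5,934.8136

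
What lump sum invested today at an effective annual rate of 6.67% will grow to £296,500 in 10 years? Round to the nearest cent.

£155,453.94

Discount factor = (1+0.0667)^(−10) = 0.524297; PV = 296,500 × 0.524297 = 155,453.9447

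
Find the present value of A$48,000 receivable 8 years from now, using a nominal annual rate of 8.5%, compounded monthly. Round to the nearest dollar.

A$24,376

With 12 periods per year: i = 0.00708333, n = 96.
Discount factor = (1+0.00708333)^(−96) = 0.507833; PV = 48,000 × 0.507833 = 24,375.9754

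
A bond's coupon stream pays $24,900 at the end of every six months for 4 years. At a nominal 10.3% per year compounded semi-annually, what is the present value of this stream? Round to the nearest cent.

i = 0.103/2 = 0.0515 per half-year; n = 4·2 = 8.
PV = PMT · [1 − (1+i)^(−n)] / i = 24900 · 6.424203 = 159,962.6544

$159,962.65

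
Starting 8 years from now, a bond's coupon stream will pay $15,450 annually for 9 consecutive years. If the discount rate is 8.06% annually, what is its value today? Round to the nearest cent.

PV at t=7 (ordinary 9-year annuity): 15450 × a(9|0.0806) = 15450 × 6.231332 = 96,274.0765
PV₀ = 96,274.0765 / (1+0.0806)^7 = 96,274.0765 / 1.720500 = 55,957.0253

$55,957.03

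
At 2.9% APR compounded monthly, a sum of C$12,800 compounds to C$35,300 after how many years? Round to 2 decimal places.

35.02 years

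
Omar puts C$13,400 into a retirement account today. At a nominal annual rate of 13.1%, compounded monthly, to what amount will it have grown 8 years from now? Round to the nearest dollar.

C$38,000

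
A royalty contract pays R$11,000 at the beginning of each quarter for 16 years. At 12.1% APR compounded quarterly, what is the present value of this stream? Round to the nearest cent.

R$319,009.82

With 4 periods per year: i = 0.03025, n = 64.
Annuity factor a(64|0.03025) × (1+i) = 29.000893; PV = 11000 × 29.000893 = 319,009.8240
Payments are at the start of each period, so multiply by (1+i).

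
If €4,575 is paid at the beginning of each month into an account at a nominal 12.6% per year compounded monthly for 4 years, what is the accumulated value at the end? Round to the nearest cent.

€286,621.94

With 12 periods per year: i = 0.0105, n = 48.
FV = 4575 × [(1+0.0105)^48 − 1] / 0.0105 × (1+i) = 4575 × 62.649604 = 286,621.9372
(annuity-due: payments at period start, so ×(1+i).)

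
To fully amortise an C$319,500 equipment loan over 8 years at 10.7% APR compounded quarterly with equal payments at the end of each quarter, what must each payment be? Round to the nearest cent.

C$14,985.25

Periodic rate i = 0.107/4 = 0.02675; n = 8 × 4 = 32 periods.
Annuity-PV factor = 21.320962; PMT = 319500 / 21.320962 = 14,985.2524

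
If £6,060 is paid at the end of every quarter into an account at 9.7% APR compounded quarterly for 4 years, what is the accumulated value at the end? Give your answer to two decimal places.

£116,757.11

With 4 periods per year: i = 0.02425, n = 16.
FV = PMT · [(1+i)^n − 1] / i = 6060 · 19.266849 = 116,757.1063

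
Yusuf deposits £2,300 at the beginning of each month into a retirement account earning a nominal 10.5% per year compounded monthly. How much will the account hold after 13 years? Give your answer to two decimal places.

With 12 periods per year: i = 0.00875, n = 156.
FV = PMT · [(1+i)^n − 1] / i × (1+i) = 2300 · 333.468914 = 766,978.5018
Payments are at the start of each period, so multiply by (1+i).

£766,978.50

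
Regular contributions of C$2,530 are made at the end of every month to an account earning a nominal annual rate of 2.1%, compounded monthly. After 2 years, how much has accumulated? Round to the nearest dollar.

C$61,958

Periodic rate i = 0.021/12 = 0.00175; n = 2 × 12 = 24 periods.
Accumulation factor s(24|0.00175) = 24.489256; FV = 2530 × 24.489256 = 61,957.8173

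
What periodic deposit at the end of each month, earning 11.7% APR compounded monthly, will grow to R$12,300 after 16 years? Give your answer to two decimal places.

i = 0.117/12 = 0.00975 per month; n = 16·12 = 192.
FV-annuity factor = 558.215849; PMT = 12300 / 558.215849 = 22.0345

R$22.03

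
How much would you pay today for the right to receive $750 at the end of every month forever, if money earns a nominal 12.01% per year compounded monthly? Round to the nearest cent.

Periodic rate i = 0.1201/12 = 0.0100083.
PV = C/r = 750/0.0100083 = 74,937.5520

$74,937.55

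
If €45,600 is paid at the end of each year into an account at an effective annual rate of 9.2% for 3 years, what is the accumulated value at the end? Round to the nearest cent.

Accumulation factor s(3|0.092) = 3.284464; FV = 45600 × 3.284464 = 149,771.5584

€149,771.56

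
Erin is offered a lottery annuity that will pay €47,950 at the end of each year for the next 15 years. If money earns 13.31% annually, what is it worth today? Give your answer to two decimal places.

PV = 47950 × [1 − (1+0.1331)^(−15)] / 0.1331 = 47950 × 6.360230 = 304,973.0376

€304,973.04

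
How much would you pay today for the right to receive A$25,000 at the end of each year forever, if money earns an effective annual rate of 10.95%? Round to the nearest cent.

PV = PMT / i = 25000 / 0.1095 = 228,310.5023

A$228,310.50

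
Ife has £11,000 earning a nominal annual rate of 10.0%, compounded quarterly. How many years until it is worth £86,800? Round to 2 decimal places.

Periodic rate i = 0.1/4 = 0.025.
n = ln(86800/11000) / ln(1+0.025) = ln(7.89091) / 0.024693 = 83.6571 quarters
= 83.6571/4 years

20.91 years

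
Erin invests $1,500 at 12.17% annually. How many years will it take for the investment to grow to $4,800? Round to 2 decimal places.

n = ln(4800/1500) / ln(1+0.1217) = ln(3.20000) / 0.114845 = 10.1280 years

10.13 years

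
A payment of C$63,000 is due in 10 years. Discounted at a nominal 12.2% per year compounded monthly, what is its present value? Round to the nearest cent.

With 12 periods per year: i = 0.0101667, n = 120.
PV = FV·(1+i)^(−n) = 63,000 × 0.297054 = 18,714.4261

C$18,714.43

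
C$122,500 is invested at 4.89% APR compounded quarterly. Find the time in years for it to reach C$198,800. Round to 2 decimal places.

9.96 years

Periodic rate i = 0.0489/4 = 0.012225.
(1+i)^n = 198800/122500 = 1.62286, so n = ln 1.62286 / ln 1.01222 = 39.8480 quarters
= 39.8480/4 years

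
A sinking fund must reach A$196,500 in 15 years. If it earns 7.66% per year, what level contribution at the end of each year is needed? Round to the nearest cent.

PMT = 196500 / ( [(1+0.0766)^15 − 1] / 0.0766 ) = 196500 / 26.444239 = 7,430.7300

A$7,430.73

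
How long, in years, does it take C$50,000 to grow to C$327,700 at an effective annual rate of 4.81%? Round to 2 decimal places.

40.02 years

(1+i)^n = 327700/50000 = 6.55400, so n = ln 6.55400 / ln 1.0481 = 40.0195 years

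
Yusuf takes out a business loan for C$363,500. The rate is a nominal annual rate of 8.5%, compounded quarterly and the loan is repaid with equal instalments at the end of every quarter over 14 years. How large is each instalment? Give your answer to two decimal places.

i = 0.085/4 = 0.02125 per quarter; n = 14·4 = 56.
Annuity-PV factor = 32.562924; PMT = 363500 / 32.562924 = 11,163.0025

C$11,163.00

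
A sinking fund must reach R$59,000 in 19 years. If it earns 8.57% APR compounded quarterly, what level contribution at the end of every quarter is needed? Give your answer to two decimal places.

Periodic rate i = 0.0857/4 = 0.021425; n = 19 × 4 = 76 periods.
PMT = 59000 / ( [(1+0.021425)^76 − 1] / 0.021425 ) = 59000 / 187.086469 = 315.3622

R$315.36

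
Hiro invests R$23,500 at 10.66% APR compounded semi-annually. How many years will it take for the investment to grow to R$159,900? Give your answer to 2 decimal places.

18.46 years

Periodic rate i = 0.1066/2 = 0.0533.
n = ln(159900/23500) / ln(1+0.0533) = ln(6.80426) / 0.051928 = 36.9270 half-years
= 36.9270/2 years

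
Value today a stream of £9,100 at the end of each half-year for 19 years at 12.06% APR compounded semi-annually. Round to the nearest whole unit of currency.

£134,603

With 2 periods per year: i = 0.0603, n = 38.
Annuity factor a(38|0.0603) = 14.791534; PV = 9100 × 14.791534 = 134,602.9629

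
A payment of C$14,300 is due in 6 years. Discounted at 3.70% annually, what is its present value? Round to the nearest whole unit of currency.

C$11,499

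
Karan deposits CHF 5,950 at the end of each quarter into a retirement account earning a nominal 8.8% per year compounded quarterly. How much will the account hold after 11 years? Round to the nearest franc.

i = 0.088/4 = 0.022 per quarter; n = 11·4 = 44.
Accumulation factor s(44|0.022) = 72.963185; FV = 5950 × 72.963185 = 434,130.9524

CHF 434,131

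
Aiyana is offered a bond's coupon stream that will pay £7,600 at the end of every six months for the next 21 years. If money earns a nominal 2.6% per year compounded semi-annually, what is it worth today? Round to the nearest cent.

£244,776.14

i = 0.026/2 = 0.013 per half-year; n = 21·2 = 42.
Annuity factor a(42|0.013) = 32.207386; PV = 7600 × 32.207386 = 244,776.1360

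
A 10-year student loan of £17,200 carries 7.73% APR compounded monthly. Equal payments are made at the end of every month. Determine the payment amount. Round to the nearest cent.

With 12 periods per year: i = 0.00644167, n = 120.
Annuity-PV factor = 83.398924; PMT = 17200 / 83.398924 = 206.2377

£206.24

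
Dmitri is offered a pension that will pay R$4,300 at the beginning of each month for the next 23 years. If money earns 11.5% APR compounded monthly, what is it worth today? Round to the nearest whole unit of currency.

With 12 periods per year: i = 0.00958333, n = 276.
PV = PMT · [1 − (1+i)^(−n)] / i × (1+i) = 4300 · 97.772768 = 420,422.9008
(annuity-due: payments at period start, so ×(1+i).)

R$420,423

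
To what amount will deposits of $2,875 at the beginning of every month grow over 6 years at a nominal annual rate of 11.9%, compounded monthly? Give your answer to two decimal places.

i = 0.119/12 = 0.00991667 per month; n = 6·12 = 72.
FV = PMT · [(1+i)^n − 1] / i × (1+i) = 2875 · 105.402088 = 303,031.0018
(annuity-due: payments at period start, so ×(1+i).)

$303,031.00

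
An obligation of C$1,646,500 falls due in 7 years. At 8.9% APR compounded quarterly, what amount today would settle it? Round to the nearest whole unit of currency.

Periodic rate i = 0.089/4 = 0.02225; n = 7 × 4 = 28 periods.
PV = FV·(1+i)^(−n) = 1,646,500 × 0.540009 = 889,124.1299

C$889,124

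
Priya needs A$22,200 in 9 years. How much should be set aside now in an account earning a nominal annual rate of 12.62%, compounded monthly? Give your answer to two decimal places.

A$7,172.28

Periodic rate i = 0.1262/12 = 0.0105167; n = 9 × 12 = 108 periods.
Discount factor = (1+0.0105167)^(−108) = 0.323076; PV = 22,200 × 0.323076 = 7,172.2769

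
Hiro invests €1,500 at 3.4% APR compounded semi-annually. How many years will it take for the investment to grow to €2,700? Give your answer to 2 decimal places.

17.43 years

Periodic rate i = 0.034/2 = 0.017.
n = ln(2700/1500) / ln(1+0.017) = ln(1.80000) / 0.016857 = 34.8688 half-years
= 34.8688/2 years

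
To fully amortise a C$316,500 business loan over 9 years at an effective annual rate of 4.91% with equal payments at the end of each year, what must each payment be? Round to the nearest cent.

PMT = 316500 / ( [1 − (1+0.0491)^(−9)] / 0.0491 ) = 316500 / 7.136395 = 44,350.1219

C$44,350.12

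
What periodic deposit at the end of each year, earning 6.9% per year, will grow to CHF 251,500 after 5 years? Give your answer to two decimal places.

CHF 43,820.86

FV-annuity factor = 5.739275; PMT = 251500 / 5.739275 = 43,820.8643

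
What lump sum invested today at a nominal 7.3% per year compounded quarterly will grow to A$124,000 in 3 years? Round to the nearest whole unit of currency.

A$99,809

With 4 periods per year: i = 0.01825, n = 12.
Discount factor = (1+0.01825)^(−12) = 0.804909; PV = 124,000 × 0.804909 = 99,808.7600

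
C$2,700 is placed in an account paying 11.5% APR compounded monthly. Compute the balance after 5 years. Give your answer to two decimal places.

C$4,785.13

Periodic rate i = 0.115/12 = 0.00958333; n = 5 × 12 = 60 periods.
FV = PV·(1+i)^n = 2,700 × 1.772272 = 4,785.1341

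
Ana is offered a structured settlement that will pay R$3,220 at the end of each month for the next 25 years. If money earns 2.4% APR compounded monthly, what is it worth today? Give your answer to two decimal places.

i = 0.024/12 = 0.002 per month; n = 25·12 = 300.
Annuity factor a(300|0.002) = 225.429708; PV = 3220 × 225.429708 = 725,883.6610

R$725,883.66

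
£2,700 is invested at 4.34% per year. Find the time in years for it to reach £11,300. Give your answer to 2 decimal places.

33.70 years

n = ln(11300/2700) / ln(1+0.0434) = ln(4.18519) / 0.042485 = 33.6958 years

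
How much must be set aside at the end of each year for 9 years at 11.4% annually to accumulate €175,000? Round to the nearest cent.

PMT = 175000 / ( [(1+0.114)^9 − 1] / 0.114 ) = 175000 / 14.405318 = 12,148.2913

€12,148.29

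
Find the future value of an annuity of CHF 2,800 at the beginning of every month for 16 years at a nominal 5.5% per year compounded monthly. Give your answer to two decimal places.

i = 0.055/12 = 0.00458333 per month; n = 16·12 = 192.
FV = 2800 × [(1+0.00458333)^192 − 1] / 0.00458333 × (1+i) = 2800 × 308.182217 = 862,910.2087
(annuity-due: payments at period start, so ×(1+i).)

CHF 862,910.21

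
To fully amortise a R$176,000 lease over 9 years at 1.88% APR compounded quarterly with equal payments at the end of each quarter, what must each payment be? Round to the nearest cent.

R$5,325.60

i = 0.0188/4 = 0.0047 per quarter; n = 9·4 = 36.
Annuity-PV factor = 33.047923; PMT = 176000 / 33.047923 = 5,325.5995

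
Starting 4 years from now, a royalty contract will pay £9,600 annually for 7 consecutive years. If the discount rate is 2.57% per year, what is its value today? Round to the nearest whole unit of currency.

PV at t=3 (ordinary 7-year annuity): 9600 × a(7|0.0257) = 9600 × 6.332508 = 60,792.0783
Discount back 3 years: 60,792.0783 × (1+0.0257)^(−3) = 60,792.0783 × 0.926700 = 56,335.9892

£56,336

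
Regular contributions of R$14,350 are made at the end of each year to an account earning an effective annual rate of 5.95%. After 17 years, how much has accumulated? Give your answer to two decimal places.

R$403,068.85

Accumulation factor s(17|0.0595) = 28.088422; FV = 14350 × 28.088422 = 403,068.8505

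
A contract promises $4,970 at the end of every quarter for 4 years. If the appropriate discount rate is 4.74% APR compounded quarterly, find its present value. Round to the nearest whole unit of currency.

Periodic rate i = 0.0474/4 = 0.01185; n = 4 × 4 = 16 periods.
Annuity factor a(16|0.01185) = 14.496829; PV = 4970 × 14.496829 = 72,049.2380

$72,049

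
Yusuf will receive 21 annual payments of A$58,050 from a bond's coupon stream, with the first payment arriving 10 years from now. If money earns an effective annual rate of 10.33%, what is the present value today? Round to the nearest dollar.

Value one period before first payment (t=9): 58050 × [1 − (1+0.1033)^(−21)] / 0.1033 = 58050 × 8.452159 = 490,647.8529
Discount back 9 years: 490,647.8529 × (1+0.1033)^(−9) = 490,647.8529 × 0.412817 = 202,547.7108

A$202,548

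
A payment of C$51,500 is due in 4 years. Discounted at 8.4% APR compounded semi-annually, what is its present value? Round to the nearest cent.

C$37,056.59

With 2 periods per year: i = 0.042, n = 8.
PV = 51,500 / (1 + 0.042)^8 = 51,500 / 1.389766 = 37,056.5921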